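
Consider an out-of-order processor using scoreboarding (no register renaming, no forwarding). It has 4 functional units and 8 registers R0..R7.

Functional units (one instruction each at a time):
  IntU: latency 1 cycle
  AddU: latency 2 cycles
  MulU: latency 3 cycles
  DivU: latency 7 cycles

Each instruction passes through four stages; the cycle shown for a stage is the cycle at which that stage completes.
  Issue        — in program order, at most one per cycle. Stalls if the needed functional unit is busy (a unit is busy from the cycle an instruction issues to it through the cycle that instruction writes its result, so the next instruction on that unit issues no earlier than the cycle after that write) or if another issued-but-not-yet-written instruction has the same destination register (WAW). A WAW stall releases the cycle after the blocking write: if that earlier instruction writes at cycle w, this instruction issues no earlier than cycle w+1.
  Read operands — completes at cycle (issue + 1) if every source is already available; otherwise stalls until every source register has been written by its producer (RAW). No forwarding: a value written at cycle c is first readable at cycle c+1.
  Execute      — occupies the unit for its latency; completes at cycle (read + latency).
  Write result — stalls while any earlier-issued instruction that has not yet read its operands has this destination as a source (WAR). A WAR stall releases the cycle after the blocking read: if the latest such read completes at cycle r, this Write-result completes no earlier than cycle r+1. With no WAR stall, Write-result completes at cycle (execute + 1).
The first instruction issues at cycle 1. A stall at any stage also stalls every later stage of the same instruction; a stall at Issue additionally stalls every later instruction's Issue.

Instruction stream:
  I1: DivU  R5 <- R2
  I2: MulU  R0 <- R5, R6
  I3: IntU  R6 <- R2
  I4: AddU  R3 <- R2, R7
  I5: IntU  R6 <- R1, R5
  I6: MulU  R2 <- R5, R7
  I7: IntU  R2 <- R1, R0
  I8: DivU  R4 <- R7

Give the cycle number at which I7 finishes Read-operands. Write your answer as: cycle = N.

cycle = 23

c1: issue I1 (DivU)
c2: I1 read-ops | issue I2 (MulU)
c3: issue I3 (IntU)
c4: I3 read-ops | issue I4 (AddU)
c5: I3 finished on IntU | I4 read-ops
c7: I4 finished on AddU
c8: I4→R3
c9: I1 finished on DivU
c10: I1→R5
c11: I2 read-ops
c12: I3→R6
c13: issue I5 (IntU)
c14: I2 finished on MulU | I5 read-ops
c15: I2→R0 | I5 finished on IntU
c16: I5→R6 | issue I6 (MulU)
c17: I6 read-ops
c20: I6 finished on MulU
c21: I6→R2
c22: issue I7 (IntU)
c23: I7 read-ops | issue I8 (DivU)
c24: I7 finished on IntU | I8 read-ops
c25: I7→R2
c31: I8 finished on DivU
c32: I8→R4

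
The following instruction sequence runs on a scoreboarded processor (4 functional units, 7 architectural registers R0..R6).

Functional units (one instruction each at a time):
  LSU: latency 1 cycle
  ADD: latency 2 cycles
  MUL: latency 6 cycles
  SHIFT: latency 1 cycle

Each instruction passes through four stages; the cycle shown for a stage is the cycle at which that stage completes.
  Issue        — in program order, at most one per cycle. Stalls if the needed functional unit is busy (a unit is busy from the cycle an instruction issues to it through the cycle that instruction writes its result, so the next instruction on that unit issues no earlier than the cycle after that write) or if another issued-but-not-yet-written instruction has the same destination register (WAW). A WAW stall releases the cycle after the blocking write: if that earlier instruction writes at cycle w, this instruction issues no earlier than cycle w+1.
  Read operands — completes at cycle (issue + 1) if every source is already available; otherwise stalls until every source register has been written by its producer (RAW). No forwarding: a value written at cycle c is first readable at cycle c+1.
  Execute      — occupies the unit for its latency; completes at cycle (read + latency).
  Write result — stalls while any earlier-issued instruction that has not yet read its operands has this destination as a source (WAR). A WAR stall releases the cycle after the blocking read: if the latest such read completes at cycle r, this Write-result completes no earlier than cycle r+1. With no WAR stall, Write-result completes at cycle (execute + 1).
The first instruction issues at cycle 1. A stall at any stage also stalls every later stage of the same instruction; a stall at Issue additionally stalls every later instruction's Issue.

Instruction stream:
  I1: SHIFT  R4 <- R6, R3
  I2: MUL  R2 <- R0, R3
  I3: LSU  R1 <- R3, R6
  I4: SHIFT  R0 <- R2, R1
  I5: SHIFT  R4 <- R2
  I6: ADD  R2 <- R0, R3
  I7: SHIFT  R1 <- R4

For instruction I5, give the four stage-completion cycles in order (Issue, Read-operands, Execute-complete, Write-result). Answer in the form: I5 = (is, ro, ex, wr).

I5 = (14, 15, 16, 17)

[1] I1 issues→SHIFT
[2] I1 reads · I2 issues→MUL
[3] I1 exec-done · I2 reads · I3 issues→LSU
[4] I1 writes R4 · I3 reads
[5] I3 exec-done · I4 issues→SHIFT
[6] I3 writes R1
[9] I2 exec-done
[10] I2 writes R2
[11] I4 reads
[12] I4 exec-done
[13] I4 writes R0
[14] I5 issues→SHIFT
[15] I5 reads · I6 issues→ADD
[16] I5 exec-done · I6 reads
[17] I5 writes R4
[18] I6 exec-done · I7 issues→SHIFT
[19] I6 writes R2 · I7 reads
[20] I7 exec-done
[21] I7 writes R1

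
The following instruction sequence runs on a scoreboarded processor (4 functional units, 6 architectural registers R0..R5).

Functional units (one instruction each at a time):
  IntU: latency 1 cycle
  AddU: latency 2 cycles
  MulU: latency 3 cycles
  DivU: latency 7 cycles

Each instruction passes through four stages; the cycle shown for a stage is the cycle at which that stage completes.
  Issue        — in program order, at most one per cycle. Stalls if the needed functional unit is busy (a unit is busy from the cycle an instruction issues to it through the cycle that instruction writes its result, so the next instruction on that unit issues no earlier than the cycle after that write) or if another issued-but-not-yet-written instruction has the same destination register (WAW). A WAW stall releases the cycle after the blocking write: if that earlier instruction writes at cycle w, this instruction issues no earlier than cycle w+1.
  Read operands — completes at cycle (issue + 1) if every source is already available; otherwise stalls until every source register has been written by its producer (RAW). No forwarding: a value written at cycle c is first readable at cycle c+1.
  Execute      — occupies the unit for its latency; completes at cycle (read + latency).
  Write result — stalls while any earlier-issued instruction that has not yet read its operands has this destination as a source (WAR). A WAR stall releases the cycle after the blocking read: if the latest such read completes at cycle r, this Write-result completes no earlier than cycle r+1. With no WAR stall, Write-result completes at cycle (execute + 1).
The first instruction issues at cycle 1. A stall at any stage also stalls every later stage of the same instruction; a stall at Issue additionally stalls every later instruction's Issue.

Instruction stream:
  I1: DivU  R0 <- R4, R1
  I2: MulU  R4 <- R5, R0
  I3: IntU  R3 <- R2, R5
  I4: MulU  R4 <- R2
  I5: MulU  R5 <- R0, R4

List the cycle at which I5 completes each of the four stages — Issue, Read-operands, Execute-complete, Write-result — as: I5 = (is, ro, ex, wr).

t=1  I1 issues→DivU
t=2  I1 reads; I2 issues→MulU
t=3  I3 issues→IntU
t=4  I3 reads
t=5  I3 exec-done
t=6  I3 writes R3
t=9  I1 exec-done
t=10  I1 writes R0
t=11  I2 reads
t=14  I2 exec-done
t=15  I2 writes R4
t=16  I4 issues→MulU
t=17  I4 reads
t=20  I4 exec-done
t=21  I4 writes R4
t=22  I5 issues→MulU
t=23  I5 reads
t=26  I5 exec-done
t=27  I5 writes R5

I5 = (22, 23, 26, 27)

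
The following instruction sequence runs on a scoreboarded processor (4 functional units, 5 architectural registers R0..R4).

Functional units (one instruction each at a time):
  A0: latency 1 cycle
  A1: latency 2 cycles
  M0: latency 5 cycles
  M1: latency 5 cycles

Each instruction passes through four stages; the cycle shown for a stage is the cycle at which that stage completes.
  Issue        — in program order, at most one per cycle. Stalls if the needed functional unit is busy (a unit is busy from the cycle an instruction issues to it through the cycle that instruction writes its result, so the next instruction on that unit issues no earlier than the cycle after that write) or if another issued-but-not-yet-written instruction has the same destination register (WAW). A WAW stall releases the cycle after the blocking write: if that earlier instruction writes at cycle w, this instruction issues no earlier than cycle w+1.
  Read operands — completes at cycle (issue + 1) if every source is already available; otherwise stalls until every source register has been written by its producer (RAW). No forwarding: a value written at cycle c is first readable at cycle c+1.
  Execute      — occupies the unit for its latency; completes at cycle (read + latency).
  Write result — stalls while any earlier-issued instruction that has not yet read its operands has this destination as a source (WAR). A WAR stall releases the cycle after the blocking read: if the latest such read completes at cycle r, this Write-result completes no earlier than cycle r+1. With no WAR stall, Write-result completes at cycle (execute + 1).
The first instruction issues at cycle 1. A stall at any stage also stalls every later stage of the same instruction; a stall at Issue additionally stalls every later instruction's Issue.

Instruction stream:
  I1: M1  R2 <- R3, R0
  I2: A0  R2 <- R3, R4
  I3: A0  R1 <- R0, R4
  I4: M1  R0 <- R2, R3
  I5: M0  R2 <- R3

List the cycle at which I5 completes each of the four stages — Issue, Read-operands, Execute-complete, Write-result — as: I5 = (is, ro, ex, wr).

I5 = (15, 16, 21, 22)

c1: I1 dispatched to M1
c2: I1 operands ready
c7: I1 complete
c8: R2←I1
c9: I2 dispatched to A0
c10: I2 operands ready
c11: I2 complete
c12: R2←I2
c13: I3 dispatched to A0
c14: I3 operands ready, I4 dispatched to M1
c15: I3 complete, I4 operands ready, I5 dispatched to M0
c16: R1←I3, I5 operands ready
c20: I4 complete
c21: R0←I4, I5 complete
c22: R2←I5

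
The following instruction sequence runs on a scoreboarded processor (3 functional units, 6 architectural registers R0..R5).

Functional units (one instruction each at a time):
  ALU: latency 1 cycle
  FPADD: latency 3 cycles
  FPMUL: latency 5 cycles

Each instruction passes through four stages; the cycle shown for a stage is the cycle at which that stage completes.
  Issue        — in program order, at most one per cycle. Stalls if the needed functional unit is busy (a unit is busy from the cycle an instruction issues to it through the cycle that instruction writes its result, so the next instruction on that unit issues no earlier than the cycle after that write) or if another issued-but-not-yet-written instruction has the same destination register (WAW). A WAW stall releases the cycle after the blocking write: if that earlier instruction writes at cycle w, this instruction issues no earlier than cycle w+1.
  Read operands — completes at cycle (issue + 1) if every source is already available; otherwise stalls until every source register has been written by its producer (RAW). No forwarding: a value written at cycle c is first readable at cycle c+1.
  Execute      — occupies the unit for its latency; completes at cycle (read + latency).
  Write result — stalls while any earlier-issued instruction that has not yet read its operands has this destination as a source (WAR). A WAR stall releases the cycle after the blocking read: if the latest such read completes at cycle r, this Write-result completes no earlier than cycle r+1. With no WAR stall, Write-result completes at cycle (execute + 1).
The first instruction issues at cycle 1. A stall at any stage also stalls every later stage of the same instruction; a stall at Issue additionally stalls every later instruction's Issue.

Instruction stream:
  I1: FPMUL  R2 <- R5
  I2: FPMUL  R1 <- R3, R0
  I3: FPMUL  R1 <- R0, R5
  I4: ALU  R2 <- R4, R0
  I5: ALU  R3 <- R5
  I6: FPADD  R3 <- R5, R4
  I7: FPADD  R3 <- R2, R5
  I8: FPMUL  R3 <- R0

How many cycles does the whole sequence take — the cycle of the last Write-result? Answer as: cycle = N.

cycle = 45

[1] I1 issues→FPMUL
[2] I1 reads
[7] I1 exec-done
[8] I1 writes R2
[9] I2 issues→FPMUL
[10] I2 reads
[15] I2 exec-done
[16] I2 writes R1
[17] I3 issues→FPMUL
[18] I3 reads · I4 issues→ALU
[19] I4 reads
[20] I4 exec-done
[21] I4 writes R2
[22] I5 issues→ALU
[23] I3 exec-done · I5 reads
[24] I3 writes R1 · I5 exec-done
[25] I5 writes R3
[26] I6 issues→FPADD
[27] I6 reads
[30] I6 exec-done
[31] I6 writes R3
[32] I7 issues→FPADD
[33] I7 reads
[36] I7 exec-done
[37] I7 writes R3
[38] I8 issues→FPMUL
[39] I8 reads
[44] I8 exec-done
[45] I8 writes R3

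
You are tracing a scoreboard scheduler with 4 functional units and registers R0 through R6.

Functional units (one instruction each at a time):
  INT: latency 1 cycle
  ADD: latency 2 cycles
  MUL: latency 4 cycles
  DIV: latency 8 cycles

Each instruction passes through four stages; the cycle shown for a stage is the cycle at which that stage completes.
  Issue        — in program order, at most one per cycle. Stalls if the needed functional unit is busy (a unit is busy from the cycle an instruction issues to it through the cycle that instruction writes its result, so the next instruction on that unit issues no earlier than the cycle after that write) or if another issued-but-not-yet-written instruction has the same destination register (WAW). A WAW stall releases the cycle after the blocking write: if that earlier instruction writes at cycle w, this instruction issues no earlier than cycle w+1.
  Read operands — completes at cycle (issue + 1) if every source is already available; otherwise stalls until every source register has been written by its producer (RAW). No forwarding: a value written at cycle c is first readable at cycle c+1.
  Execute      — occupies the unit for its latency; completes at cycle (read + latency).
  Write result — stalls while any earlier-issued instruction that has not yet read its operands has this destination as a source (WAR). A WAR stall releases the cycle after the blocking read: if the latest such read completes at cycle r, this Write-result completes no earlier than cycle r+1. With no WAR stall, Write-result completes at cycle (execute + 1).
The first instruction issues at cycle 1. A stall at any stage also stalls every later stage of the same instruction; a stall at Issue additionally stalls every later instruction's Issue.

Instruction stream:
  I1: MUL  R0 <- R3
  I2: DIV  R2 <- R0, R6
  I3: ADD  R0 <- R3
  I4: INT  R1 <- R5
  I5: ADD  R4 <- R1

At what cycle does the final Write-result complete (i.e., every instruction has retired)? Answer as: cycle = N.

I1: IS=1 RO=2 EX=6 WR=7
I2: IS=2 RO=8 EX=16 WR=17  [RAW R0: wait I1 write@7]
I3: IS=8 RO=9 EX=11 WR=12  [WAW R0: wait I1 write@7]
I4: IS=9 RO=10 EX=11 WR=12
I5: IS=13 RO=14 EX=16 WR=17  [struct: ADD busy until I3 writes@12]

cycle = 17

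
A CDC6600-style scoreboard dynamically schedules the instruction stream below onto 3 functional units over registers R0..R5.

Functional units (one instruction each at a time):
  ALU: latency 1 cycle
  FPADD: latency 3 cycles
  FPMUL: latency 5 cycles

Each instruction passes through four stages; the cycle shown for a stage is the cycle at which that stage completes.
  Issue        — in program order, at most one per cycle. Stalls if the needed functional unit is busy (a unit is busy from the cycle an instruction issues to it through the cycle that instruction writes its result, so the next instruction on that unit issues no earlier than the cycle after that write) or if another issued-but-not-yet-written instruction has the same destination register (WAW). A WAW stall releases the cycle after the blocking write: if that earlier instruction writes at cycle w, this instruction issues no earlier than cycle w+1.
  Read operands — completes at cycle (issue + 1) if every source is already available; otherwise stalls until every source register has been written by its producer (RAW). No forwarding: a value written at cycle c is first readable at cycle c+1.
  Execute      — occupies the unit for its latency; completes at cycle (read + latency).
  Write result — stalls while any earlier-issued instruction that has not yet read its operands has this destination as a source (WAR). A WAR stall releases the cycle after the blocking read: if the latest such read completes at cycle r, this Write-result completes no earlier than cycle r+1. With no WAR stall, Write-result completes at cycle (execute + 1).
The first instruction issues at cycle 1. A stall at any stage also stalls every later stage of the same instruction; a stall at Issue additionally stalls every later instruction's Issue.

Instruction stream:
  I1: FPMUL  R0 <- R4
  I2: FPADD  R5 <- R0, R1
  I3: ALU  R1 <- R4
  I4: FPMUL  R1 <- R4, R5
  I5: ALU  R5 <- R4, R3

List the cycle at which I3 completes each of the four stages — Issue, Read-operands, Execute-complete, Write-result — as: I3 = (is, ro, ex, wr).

c1: I1→FPMUL
c2: I1 RO, I2→FPADD
c3: I3→ALU
c4: I3 RO
c5: I3 EX
c7: I1 EX
c8: I1 WR R0
c9: I2 RO
c10: I3 WR R1
c11: I4→FPMUL
c12: I2 EX
c13: I2 WR R5
c14: I4 RO, I5→ALU
c15: I5 RO
c16: I5 EX
c17: I5 WR R5
c19: I4 EX
c20: I4 WR R1

I3 = (3, 4, 5, 10)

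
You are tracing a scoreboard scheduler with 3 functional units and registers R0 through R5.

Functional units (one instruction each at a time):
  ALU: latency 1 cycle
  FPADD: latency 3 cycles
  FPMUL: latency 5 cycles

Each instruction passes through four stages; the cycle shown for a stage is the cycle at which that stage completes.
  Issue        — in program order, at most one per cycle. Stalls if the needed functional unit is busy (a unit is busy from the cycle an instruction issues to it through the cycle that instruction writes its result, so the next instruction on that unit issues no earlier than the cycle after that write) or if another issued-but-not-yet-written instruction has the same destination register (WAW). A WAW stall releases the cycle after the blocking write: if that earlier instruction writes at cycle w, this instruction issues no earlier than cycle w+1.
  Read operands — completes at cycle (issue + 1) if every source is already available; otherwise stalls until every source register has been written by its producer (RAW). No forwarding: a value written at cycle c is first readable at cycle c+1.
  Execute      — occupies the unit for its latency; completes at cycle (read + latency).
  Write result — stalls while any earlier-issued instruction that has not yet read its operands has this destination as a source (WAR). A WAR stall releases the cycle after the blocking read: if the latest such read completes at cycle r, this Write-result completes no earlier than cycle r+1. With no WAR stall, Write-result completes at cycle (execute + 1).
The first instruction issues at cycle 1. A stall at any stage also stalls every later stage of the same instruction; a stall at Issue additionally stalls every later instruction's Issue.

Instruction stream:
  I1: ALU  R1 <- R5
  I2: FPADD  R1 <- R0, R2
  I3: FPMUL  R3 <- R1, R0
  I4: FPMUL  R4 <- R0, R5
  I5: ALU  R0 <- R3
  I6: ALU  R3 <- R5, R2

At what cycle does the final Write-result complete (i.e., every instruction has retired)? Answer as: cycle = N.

cycle = 26

c1: I1 issues→ALU
c2: I1 reads
c3: I1 exec-done
c4: I1 writes R1
c5: I2 issues→FPADD
c6: I2 reads · I3 issues→FPMUL
c9: I2 exec-done
c10: I2 writes R1
c11: I3 reads
c16: I3 exec-done
c17: I3 writes R3
c18: I4 issues→FPMUL
c19: I4 reads · I5 issues→ALU
c20: I5 reads
c21: I5 exec-done
c22: I5 writes R0
c23: I6 issues→ALU
c24: I4 exec-done · I6 reads
c25: I4 writes R4 · I6 exec-done
c26: I6 writes R3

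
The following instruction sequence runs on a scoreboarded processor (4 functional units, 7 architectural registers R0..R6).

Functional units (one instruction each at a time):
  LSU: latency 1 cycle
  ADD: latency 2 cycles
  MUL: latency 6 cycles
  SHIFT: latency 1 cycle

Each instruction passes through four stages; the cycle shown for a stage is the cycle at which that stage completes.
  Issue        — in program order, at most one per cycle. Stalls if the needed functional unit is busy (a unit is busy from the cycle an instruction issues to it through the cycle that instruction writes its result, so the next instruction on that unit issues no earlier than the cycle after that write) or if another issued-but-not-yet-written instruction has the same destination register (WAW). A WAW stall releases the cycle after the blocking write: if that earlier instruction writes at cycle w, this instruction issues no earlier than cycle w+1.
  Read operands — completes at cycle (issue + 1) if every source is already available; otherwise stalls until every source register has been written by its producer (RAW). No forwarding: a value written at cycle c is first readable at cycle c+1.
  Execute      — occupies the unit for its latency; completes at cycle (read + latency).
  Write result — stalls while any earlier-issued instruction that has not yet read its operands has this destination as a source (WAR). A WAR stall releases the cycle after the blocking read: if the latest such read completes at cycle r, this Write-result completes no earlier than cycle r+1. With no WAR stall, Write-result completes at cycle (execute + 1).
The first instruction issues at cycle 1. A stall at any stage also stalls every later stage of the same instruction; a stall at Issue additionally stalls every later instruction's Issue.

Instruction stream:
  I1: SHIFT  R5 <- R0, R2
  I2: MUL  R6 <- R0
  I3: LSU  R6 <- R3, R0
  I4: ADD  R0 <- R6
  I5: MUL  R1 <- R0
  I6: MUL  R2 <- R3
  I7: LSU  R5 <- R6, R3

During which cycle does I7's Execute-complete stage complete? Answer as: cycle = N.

1) issue 1, read 2, done 3, write 4
2) issue 2, read 3, done 9, write 10
3) issue 11, read 12, done 13, write 14  <WAW R6: wait I2 write@10>
4) issue 12, read 15, done 17, write 18  <RAW R6: wait I3 write@14>
5) issue 13, read 19, done 25, write 26  <RAW R0: wait I4 write@18>
6) issue 27, read 28, done 34, write 35  <struct: MUL busy until I5 writes@26>
7) issue 28, read 29, done 30, write 31

cycle = 30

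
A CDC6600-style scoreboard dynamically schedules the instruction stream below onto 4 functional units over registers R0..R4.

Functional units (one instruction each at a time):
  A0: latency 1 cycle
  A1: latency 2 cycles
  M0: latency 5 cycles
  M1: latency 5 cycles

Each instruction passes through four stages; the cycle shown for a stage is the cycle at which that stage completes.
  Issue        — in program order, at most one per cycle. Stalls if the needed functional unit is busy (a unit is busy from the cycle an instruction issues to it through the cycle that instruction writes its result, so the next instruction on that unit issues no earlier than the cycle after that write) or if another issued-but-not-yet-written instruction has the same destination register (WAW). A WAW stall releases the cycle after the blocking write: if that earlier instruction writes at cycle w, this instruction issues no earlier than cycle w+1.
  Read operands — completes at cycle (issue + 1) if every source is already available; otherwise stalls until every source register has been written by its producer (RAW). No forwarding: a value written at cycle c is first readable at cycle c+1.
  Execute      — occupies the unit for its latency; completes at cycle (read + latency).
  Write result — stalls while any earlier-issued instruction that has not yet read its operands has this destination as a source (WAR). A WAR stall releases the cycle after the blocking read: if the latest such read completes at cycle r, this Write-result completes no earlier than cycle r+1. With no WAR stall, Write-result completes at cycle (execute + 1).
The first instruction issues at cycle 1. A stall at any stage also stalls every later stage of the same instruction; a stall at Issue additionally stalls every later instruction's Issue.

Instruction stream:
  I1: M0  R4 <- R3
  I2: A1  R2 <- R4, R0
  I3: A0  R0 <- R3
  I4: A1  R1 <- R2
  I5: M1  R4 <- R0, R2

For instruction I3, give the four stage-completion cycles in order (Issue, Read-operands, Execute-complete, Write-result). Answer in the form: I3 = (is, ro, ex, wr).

I3 = (3, 4, 5, 10)

[1] I1 issues→M0
[2] I1 reads, I2 issues→A1
[3] I3 issues→A0
[4] I3 reads
[5] I3 exec-done
[7] I1 exec-done
[8] I1 writes R4
[9] I2 reads
[10] I3 writes R0
[11] I2 exec-done
[12] I2 writes R2
[13] I4 issues→A1
[14] I4 reads, I5 issues→M1
[15] I5 reads
[16] I4 exec-done
[17] I4 writes R1
[20] I5 exec-done
[21] I5 writes R4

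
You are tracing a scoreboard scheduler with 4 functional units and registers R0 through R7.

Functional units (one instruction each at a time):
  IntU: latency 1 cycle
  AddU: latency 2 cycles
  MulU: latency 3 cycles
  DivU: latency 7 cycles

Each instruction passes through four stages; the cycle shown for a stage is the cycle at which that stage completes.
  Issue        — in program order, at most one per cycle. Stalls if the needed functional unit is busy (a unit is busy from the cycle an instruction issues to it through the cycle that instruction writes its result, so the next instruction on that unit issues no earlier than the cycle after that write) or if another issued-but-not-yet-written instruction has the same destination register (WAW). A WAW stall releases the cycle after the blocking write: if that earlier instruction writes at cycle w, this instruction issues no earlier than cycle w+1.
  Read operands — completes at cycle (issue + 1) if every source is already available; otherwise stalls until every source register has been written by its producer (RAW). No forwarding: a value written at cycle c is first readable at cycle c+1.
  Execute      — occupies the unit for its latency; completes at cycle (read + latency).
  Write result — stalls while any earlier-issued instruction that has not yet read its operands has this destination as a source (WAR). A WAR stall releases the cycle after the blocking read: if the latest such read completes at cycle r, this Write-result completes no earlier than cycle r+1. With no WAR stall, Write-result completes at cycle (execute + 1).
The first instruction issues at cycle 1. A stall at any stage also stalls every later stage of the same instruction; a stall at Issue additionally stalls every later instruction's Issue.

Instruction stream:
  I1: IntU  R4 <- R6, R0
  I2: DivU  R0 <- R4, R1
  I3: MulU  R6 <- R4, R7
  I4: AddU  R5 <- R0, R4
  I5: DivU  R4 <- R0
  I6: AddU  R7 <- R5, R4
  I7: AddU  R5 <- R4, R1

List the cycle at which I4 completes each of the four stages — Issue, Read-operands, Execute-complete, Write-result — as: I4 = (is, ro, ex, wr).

[1] I1 issues→IntU
[2] I1 reads | I2 issues→DivU
[3] I1 exec-done | I3 issues→MulU
[4] I1 writes R4 | I4 issues→AddU
[5] I2 reads | I3 reads
[8] I3 exec-done
[9] I3 writes R6
[12] I2 exec-done
[13] I2 writes R0
[14] I4 reads | I5 issues→DivU
[15] I5 reads
[16] I4 exec-done
[17] I4 writes R5
[18] I6 issues→AddU
[22] I5 exec-done
[23] I5 writes R4
[24] I6 reads
[26] I6 exec-done
[27] I6 writes R7
[28] I7 issues→AddU
[29] I7 reads
[31] I7 exec-done
[32] I7 writes R5

I4 = (4, 14, 16, 17)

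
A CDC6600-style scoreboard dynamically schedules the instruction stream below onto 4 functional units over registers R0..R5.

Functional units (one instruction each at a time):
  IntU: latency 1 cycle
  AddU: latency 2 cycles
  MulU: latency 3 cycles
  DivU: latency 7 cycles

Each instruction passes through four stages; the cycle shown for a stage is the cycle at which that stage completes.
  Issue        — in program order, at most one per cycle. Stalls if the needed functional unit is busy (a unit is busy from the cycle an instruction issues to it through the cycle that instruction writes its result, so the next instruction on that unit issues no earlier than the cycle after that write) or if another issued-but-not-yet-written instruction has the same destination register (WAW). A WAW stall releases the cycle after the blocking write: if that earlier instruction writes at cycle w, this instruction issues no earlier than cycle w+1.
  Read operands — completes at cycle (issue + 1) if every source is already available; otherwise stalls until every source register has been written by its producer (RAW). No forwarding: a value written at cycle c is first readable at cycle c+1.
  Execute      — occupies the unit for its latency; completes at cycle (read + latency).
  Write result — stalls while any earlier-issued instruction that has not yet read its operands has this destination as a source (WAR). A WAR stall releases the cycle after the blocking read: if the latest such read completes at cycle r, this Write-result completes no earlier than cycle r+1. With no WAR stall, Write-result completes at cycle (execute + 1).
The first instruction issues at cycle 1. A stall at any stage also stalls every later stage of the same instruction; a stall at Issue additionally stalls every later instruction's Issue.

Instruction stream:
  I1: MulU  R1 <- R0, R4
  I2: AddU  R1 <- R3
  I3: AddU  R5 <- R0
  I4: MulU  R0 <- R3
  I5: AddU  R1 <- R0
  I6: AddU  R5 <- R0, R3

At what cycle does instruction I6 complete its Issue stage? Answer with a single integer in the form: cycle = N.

cycle = 23

t=1  I1 issues→MulU
t=2  I1 reads
t=5  I1 exec-done
t=6  I1 writes R1
t=7  I2 issues→AddU
t=8  I2 reads
t=10  I2 exec-done
t=11  I2 writes R1
t=12  I3 issues→AddU
t=13  I3 reads, I4 issues→MulU
t=14  I4 reads
t=15  I3 exec-done
t=16  I3 writes R5
t=17  I4 exec-done, I5 issues→AddU
t=18  I4 writes R0
t=19  I5 reads
t=21  I5 exec-done
t=22  I5 writes R1
t=23  I6 issues→AddU
t=24  I6 reads
t=26  I6 exec-done
t=27  I6 writes R5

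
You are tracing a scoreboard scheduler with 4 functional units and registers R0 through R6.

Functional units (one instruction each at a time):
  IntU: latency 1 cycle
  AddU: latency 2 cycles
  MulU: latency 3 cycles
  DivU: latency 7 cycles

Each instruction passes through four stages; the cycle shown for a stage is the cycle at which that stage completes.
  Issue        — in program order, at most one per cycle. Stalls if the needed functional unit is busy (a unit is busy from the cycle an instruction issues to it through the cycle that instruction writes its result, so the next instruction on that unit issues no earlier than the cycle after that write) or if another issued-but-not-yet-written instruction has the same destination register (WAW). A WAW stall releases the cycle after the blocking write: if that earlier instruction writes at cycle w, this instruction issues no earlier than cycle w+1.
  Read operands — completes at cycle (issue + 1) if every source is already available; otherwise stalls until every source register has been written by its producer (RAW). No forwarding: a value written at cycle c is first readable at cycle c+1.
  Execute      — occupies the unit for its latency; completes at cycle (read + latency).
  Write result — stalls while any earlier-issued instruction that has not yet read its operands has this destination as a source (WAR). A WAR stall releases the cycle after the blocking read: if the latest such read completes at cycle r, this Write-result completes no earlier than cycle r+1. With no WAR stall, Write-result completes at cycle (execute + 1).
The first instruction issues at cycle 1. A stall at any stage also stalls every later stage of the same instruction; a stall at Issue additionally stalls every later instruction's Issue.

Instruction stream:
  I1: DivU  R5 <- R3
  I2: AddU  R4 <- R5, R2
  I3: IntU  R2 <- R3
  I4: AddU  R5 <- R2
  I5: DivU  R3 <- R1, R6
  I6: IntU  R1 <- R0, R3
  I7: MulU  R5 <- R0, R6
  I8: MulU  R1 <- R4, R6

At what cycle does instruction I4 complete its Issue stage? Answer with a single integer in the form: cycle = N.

cycle = 15

c1: I1 issues→DivU
c2: I1 reads, I2 issues→AddU
c3: I3 issues→IntU
c4: I3 reads
c5: I3 exec-done
c9: I1 exec-done
c10: I1 writes R5
c11: I2 reads
c12: I3 writes R2
c13: I2 exec-done
c14: I2 writes R4
c15: I4 issues→AddU
c16: I4 reads, I5 issues→DivU
c17: I5 reads, I6 issues→IntU
c18: I4 exec-done
c19: I4 writes R5
c20: I7 issues→MulU
c21: I7 reads
c24: I5 exec-done, I7 exec-done
c25: I5 writes R3, I7 writes R5
c26: I6 reads
c27: I6 exec-done
c28: I6 writes R1
c29: I8 issues→MulU
c30: I8 reads
c33: I8 exec-done
c34: I8 writes R1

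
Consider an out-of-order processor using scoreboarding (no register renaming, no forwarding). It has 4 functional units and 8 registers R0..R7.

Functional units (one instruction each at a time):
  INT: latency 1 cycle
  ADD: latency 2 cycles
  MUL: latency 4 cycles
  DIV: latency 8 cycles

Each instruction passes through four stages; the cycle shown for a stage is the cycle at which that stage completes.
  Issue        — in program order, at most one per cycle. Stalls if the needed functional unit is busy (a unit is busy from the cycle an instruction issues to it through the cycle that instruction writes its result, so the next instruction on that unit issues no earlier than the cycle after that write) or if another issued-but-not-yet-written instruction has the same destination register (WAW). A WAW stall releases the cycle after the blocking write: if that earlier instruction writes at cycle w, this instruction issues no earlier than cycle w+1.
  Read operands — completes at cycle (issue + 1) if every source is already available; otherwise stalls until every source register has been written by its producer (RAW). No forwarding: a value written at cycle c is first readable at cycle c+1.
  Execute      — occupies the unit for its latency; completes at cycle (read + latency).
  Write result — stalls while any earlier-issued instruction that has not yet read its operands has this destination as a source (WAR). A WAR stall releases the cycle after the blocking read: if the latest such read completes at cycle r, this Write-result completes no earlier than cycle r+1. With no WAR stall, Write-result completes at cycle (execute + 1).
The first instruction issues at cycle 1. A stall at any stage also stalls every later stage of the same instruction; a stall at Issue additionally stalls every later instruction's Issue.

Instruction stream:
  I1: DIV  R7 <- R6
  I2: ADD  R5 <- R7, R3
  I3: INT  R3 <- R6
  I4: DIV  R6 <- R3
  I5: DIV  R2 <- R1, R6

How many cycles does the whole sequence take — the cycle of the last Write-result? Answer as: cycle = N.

cycle = 34

I1: IS=1 RO=2 EX=10 WR=11
I2: IS=2 RO=12 EX=14 WR=15  [RAW R7: wait I1 write@11]
I3: IS=3 RO=4 EX=5 WR=13  [WAR R3: wait I2 read@12]
I4: IS=12 RO=14 EX=22 WR=23  [struct: DIV busy until I1 writes@11; RAW R3: wait I3 write@13]
I5: IS=24 RO=25 EX=33 WR=34  [struct: DIV busy until I4 writes@23]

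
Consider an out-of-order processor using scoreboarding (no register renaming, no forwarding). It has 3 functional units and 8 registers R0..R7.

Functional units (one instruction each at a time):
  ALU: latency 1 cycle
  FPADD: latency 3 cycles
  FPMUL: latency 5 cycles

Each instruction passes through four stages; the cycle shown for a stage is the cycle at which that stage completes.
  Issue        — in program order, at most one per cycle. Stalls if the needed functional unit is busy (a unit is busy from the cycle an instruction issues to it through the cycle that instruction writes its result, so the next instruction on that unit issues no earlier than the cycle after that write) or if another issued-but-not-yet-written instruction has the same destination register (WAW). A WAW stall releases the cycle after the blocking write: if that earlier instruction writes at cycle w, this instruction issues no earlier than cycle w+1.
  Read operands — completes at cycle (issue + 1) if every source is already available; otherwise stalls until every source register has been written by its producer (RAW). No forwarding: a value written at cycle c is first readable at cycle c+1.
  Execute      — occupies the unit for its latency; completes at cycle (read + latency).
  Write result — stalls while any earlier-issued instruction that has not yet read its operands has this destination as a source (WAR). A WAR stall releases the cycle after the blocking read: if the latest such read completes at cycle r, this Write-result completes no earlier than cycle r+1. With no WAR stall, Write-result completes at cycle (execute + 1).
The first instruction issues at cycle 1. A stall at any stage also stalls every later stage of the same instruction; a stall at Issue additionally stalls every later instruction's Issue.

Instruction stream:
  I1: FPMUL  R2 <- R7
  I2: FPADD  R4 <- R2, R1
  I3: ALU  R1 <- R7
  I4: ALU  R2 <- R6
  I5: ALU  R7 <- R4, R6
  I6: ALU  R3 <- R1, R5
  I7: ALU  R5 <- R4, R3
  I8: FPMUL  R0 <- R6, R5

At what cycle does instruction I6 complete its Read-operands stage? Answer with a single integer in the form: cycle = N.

t=1  I1 issues→FPMUL
t=2  I1 reads; I2 issues→FPADD
t=3  I3 issues→ALU
t=4  I3 reads
t=5  I3 exec-done
t=7  I1 exec-done
t=8  I1 writes R2
t=9  I2 reads
t=10  I3 writes R1
t=11  I4 issues→ALU
t=12  I2 exec-done; I4 reads
t=13  I2 writes R4; I4 exec-done
t=14  I4 writes R2
t=15  I5 issues→ALU
t=16  I5 reads
t=17  I5 exec-done
t=18  I5 writes R7
t=19  I6 issues→ALU
t=20  I6 reads
t=21  I6 exec-done
t=22  I6 writes R3
t=23  I7 issues→ALU
t=24  I7 reads; I8 issues→FPMUL
t=25  I7 exec-done
t=26  I7 writes R5
t=27  I8 reads
t=32  I8 exec-done
t=33  I8 writes R0

cycle = 20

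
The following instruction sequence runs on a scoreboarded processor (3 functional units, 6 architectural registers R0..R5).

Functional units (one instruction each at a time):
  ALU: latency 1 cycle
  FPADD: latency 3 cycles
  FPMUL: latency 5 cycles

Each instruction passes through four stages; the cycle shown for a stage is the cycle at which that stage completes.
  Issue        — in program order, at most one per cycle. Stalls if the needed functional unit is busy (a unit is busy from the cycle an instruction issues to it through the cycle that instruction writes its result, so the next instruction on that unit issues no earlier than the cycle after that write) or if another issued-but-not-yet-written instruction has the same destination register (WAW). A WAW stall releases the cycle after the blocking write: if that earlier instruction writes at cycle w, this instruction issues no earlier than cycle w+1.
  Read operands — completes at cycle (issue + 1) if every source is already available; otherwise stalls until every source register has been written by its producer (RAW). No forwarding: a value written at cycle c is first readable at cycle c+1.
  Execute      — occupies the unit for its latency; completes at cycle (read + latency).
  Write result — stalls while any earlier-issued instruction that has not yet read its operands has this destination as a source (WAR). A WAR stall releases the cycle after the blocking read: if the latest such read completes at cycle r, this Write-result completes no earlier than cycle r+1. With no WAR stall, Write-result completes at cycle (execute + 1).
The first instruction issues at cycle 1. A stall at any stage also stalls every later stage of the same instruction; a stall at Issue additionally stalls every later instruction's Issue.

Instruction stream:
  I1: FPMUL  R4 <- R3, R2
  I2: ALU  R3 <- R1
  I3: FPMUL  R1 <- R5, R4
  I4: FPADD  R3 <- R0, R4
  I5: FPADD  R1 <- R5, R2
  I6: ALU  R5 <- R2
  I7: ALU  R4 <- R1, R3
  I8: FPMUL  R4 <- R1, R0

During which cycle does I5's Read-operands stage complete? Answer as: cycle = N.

cycle = 18

c1: issue I1 (FPMUL)
c2: I1 read-ops, issue I2 (ALU)
c3: I2 read-ops
c4: I2 finished on ALU
c5: I2→R3
c7: I1 finished on FPMUL
c8: I1→R4
c9: issue I3 (FPMUL)
c10: I3 read-ops, issue I4 (FPADD)
c11: I4 read-ops
c14: I4 finished on FPADD
c15: I3 finished on FPMUL, I4→R3
c16: I3→R1
c17: issue I5 (FPADD)
c18: I5 read-ops, issue I6 (ALU)
c19: I6 read-ops
c20: I6 finished on ALU
c21: I5 finished on FPADD, I6→R5
c22: I5→R1, issue I7 (ALU)
c23: I7 read-ops
c24: I7 finished on ALU
c25: I7→R4
c26: issue I8 (FPMUL)
c27: I8 read-ops
c32: I8 finished on FPMUL
c33: I8→R4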